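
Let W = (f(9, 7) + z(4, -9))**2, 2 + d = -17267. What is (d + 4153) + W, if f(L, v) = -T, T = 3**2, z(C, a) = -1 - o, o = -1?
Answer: -13035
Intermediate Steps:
z(C, a) = 0 (z(C, a) = -1 - 1*(-1) = -1 + 1 = 0)
T = 9
f(L, v) = -9 (f(L, v) = -1*9 = -9)
d = -17269 (d = -2 - 17267 = -17269)
W = 81 (W = (-9 + 0)**2 = (-9)**2 = 81)
(d + 4153) + W = (-17269 + 4153) + 81 = -13116 + 81 = -13035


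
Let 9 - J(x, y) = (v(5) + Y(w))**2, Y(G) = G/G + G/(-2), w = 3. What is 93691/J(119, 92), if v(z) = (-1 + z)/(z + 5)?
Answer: 9369100/899 ≈ 10422.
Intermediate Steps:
v(z) = (-1 + z)/(5 + z)
Y(G) = 1 - G/2 (Y(G) = 1 + G*(-1/2) = 1 - G/2)
J(x, y) = 899/100 (J(x, y) = 9 - ((-1 + 5)/(5 + 5) + (1 - 1/2*3))**2 = 9 - (4/10 + (1 - 3/2))**2 = 9 - ((1/10)*4 - 1/2)**2 = 9 - (2/5 - 1/2)**2 = 9 - (-1/10)**2 = 9 - 1*1/100 = 9 - 1/100 = 899/100)
93691/J(119, 92) = 93691/(899/100) = 93691*(100/899) = 9369100/899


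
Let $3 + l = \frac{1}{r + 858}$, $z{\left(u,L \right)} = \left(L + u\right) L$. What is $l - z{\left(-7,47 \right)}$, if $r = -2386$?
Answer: $- \frac{2877225}{1528} \approx -1883.0$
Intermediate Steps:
$z{\left(u,L \right)} = L \left(L + u\right)$
$l = - \frac{4585}{1528}$ ($l = -3 + \frac{1}{-2386 + 858} = -3 + \frac{1}{-1528} = -3 - \frac{1}{1528} = - \frac{4585}{1528} \approx -3.0007$)
$l - z{\left(-7,47 \right)} = - \frac{4585}{1528} - 47 \left(47 - 7\right) = - \frac{4585}{1528} - 47 \cdot 40 = - \frac{4585}{1528} - 1880 = - \frac{2877225}{1528}$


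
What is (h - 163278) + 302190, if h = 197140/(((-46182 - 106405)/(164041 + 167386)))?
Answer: -44141353436/152587 ≈ -2.8929e+5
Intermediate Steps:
h = -65337518780/152587 (h = 197140/((-152587/331427)) = 197140/((-152587*1/331427)) = 197140/(-152587/331427) = 197140*(-331427/152587) = -65337518780/152587 ≈ -4.2820e+5)
(h - 163278) + 302190 = (-65337518780/152587 - 163278) + 302190 = -90251618966/152587 + 302190 = -44141353436/152587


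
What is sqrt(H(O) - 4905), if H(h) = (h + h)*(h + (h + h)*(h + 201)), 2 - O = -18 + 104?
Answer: 3*sqrt(367935) ≈ 1819.7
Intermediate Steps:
O = -84 (O = 2 - (-18 + 104) = 2 - 1*86 = 2 - 86 = -84)
H(h) = 2*h*(h + 2*h*(201 + h)) (H(h) = (2*h)*(h + (2*h)*(201 + h)) = (2*h)*(h + 2*h*(201 + h)) = 2*h*(h + 2*h*(201 + h)))
sqrt(H(O) - 4905) = sqrt((-84)**2*(806 + 4*(-84)) - 4905) = sqrt(7056*(806 - 336) - 4905) = sqrt(7056*470 - 4905) = sqrt(3316320 - 4905) = sqrt(3311415) = 3*sqrt(367935)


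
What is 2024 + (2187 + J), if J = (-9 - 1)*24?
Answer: 3971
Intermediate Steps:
J = -240 (J = -10*24 = -240)
2024 + (2187 + J) = 2024 + (2187 - 240) = 2024 + 1947 = 3971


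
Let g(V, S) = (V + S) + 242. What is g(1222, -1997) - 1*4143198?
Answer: -4143731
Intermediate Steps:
g(V, S) = 242 + S + V (g(V, S) = (S + V) + 242 = 242 + S + V)
g(1222, -1997) - 1*4143198 = (242 - 1997 + 1222) - 1*4143198 = -533 - 4143198 = -4143731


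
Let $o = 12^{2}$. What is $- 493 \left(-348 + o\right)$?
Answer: $100572$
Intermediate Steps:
$o = 144$
$- 493 \left(-348 + o\right) = - 493 \left(-348 + 144\right) = \left(-493\right) \left(-204\right) = 100572$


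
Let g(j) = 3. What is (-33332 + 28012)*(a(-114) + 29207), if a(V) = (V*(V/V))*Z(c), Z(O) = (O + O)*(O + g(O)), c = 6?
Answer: -89881400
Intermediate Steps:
Z(O) = 2*O*(3 + O) (Z(O) = (O + O)*(O + 3) = (2*O)*(3 + O) = 2*O*(3 + O))
a(V) = 108*V (a(V) = (V*(V/V))*(2*6*(3 + 6)) = (V*1)*(2*6*9) = V*108 = 108*V)
(-33332 + 28012)*(a(-114) + 29207) = (-33332 + 28012)*(108*(-114) + 29207) = -5320*(-12312 + 29207) = -5320*16895 = -89881400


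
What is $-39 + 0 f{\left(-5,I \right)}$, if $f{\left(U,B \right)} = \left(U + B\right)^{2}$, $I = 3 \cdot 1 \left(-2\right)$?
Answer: $-39$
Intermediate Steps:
$I = -6$ ($I = 3 \left(-2\right) = -6$)
$f{\left(U,B \right)} = \left(B + U\right)^{2}$
$-39 + 0 f{\left(-5,I \right)} = -39 + 0 \left(-6 - 5\right)^{2} = -39 + 0 \left(-11\right)^{2} = -39 + 0 \cdot 121 = -39 + 0 = -39$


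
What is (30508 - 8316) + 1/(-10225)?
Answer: 226913199/10225 ≈ 22192.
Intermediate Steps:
(30508 - 8316) + 1/(-10225) = 22192 - 1/10225 = 226913199/10225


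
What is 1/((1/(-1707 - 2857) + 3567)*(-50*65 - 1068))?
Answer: -2282/35148060133 ≈ -6.4925e-8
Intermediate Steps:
1/((1/(-1707 - 2857) + 3567)*(-50*65 - 1068)) = 1/((1/(-4564) + 3567)*(-3250 - 1068)) = 1/((-1/4564 + 3567)*(-4318)) = 1/((16279787/4564)*(-4318)) = 1/(-35148060133/2282) = -2282/35148060133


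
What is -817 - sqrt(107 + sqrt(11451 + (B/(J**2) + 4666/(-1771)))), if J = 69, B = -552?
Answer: -817 - sqrt(3020392683 + 5313*sqrt(323160828837))/5313 ≈ -831.63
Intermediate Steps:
-817 - sqrt(107 + sqrt(11451 + (B/(J**2) + 4666/(-1771)))) = -817 - sqrt(107 + sqrt(11451 + (-552/(69**2) + 4666/(-1771)))) = -817 - sqrt(107 + sqrt(11451 + (-552/4761 + 4666*(-1/1771)))) = -817 - sqrt(107 + sqrt(11451 + (-552*1/4761 - 4666/1771))) = -817 - sqrt(107 + sqrt(11451 + (-8/69 - 4666/1771))) = -817 - sqrt(107 + sqrt(11451 - 14614/5313)) = -817 - sqrt(107 + sqrt(60824549/5313)) = -817 - sqrt(107 + sqrt(323160828837)/5313)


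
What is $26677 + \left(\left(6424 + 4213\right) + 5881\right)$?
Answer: $43195$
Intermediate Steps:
$26677 + \left(\left(6424 + 4213\right) + 5881\right) = 26677 + \left(10637 + 5881\right) = 26677 + 16518 = 43195$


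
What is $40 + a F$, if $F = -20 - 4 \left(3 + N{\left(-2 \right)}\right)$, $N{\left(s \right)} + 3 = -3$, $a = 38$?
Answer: $-264$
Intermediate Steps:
$N{\left(s \right)} = -6$ ($N{\left(s \right)} = -3 - 3 = -6$)
$F = -8$ ($F = -20 - 4 \left(3 - 6\right) = -20 - 4 \left(-3\right) = -20 - -12 = -20 + 12 = -8$)
$40 + a F = 40 + 38 \left(-8\right) = 40 - 304 = -264$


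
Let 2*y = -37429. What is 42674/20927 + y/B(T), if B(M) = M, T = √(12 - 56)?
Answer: 42674/20927 + 37429*I*√11/44 ≈ 2.0392 + 2821.3*I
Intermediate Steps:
T = 2*I*√11 (T = √(-44) = 2*I*√11 ≈ 6.6332*I)
y = -37429/2 (y = (½)*(-37429) = -37429/2 ≈ -18715.)
42674/20927 + y/B(T) = 42674/20927 - 37429*(-I*√11/22)/2 = 42674*(1/20927) - (-37429)*I*√11/44 = 42674/20927 + 37429*I*√11/44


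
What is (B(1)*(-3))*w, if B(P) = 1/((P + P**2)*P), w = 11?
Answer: -33/2 ≈ -16.500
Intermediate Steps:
B(P) = 1/(P*(P + P**2))
(B(1)*(-3))*w = ((1/(1**2*(1 + 1)))*(-3))*11 = ((1/2)*(-3))*11 = -3/2*11 = -33/2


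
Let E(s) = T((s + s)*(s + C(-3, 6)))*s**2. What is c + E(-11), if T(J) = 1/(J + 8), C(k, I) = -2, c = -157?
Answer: -46037/294 ≈ -156.59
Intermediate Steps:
T(J) = 1/(8 + J)
E(s) = s**2/(8 + 2*s*(-2 + s)) (E(s) = s**2/(8 + (s + s)*(s - 2)) = s**2/(8 + (2*s)*(-2 + s)) = s**2/(8 + 2*s*(-2 + s)))
c + E(-11) = -157 + (1/2)*(-11)**2/(4 - 11*(-2 - 11)) = -157 + (1/2)*121/(4 - 11*(-13)) = -157 + (1/2)*121/(4 + 143) = -157 + (1/2)*121/147 = -157 + (1/2)*121*(1/147) = -157 + 121/294 = -46037/294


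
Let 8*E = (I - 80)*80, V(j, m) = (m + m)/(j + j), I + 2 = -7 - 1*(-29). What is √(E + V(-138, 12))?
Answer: I*√317446/23 ≈ 24.497*I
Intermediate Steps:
I = 20 (I = -2 + (-7 - 1*(-29)) = -2 + (-7 + 29) = -2 + 22 = 20)
V(j, m) = m/j (V(j, m) = (2*m)/((2*j)) = (2*m)*(1/(2*j)) = m/j)
E = -600 (E = ((20 - 80)*80)/8 = (-60*80)/8 = (⅛)*(-4800) = -600)
√(E + V(-138, 12)) = √(-600 + 12/(-138)) = √(-600 + 12*(-1/138)) = √(-600 - 2/23) = √(-13802/23) = I*√317446/23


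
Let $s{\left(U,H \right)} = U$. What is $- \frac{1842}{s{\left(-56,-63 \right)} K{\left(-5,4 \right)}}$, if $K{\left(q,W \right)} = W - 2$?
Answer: $\frac{921}{56} \approx 16.446$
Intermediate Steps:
$K{\left(q,W \right)} = -2 + W$ ($K{\left(q,W \right)} = W - 2 = -2 + W$)
$- \frac{1842}{s{\left(-56,-63 \right)} K{\left(-5,4 \right)}} = - \frac{1842}{\left(-56\right) \left(-2 + 4\right)} = - \frac{1842}{\left(-56\right) 2} = - \frac{1842}{-112} = \left(-1842\right) \left(- \frac{1}{112}\right) = \frac{921}{56}$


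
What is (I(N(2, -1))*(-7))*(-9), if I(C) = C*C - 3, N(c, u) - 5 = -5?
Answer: -189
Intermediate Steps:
N(c, u) = 0 (N(c, u) = 5 - 5 = 0)
I(C) = -3 + C**2 (I(C) = C**2 - 3 = -3 + C**2)
(I(N(2, -1))*(-7))*(-9) = ((-3 + 0**2)*(-7))*(-9) = ((-3 + 0)*(-7))*(-9) = -3*(-7)*(-9) = 21*(-9) = -189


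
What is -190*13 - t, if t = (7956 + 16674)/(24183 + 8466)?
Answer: -26889220/10883 ≈ -2470.8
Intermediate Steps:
t = 8210/10883 (t = 24630/32649 = 24630*(1/32649) = 8210/10883 ≈ 0.75439)
-190*13 - t = -190*13 - 1*8210/10883 = -2470 - 8210/10883 = -26889220/10883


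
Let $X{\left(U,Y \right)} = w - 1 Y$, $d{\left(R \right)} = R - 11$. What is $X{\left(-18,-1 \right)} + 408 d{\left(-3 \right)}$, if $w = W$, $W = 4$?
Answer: $-5707$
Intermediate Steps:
$d{\left(R \right)} = -11 + R$ ($d{\left(R \right)} = R - 11 = -11 + R$)
$w = 4$
$X{\left(U,Y \right)} = 4 - Y$ ($X{\left(U,Y \right)} = 4 - 1 Y = 4 - Y$)
$X{\left(-18,-1 \right)} + 408 d{\left(-3 \right)} = \left(4 - -1\right) + 408 \left(-11 - 3\right) = \left(4 + 1\right) + 408 \left(-14\right) = 5 - 5712 = -5707$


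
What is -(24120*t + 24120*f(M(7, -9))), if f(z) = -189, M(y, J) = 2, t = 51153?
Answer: -1229251680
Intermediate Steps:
-(24120*t + 24120*f(M(7, -9))) = -24120/(1/(51153 - 189)) = -24120/(1/50964) = -24120/1/50964 = -24120*50964 = -1229251680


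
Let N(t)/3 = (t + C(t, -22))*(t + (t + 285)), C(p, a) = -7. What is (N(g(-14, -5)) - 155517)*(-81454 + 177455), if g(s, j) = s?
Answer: -16484139708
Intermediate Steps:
N(t) = 3*(-7 + t)*(285 + 2*t) (N(t) = 3*((t - 7)*(t + (t + 285))) = 3*((-7 + t)*(t + (285 + t))) = 3*((-7 + t)*(285 + 2*t)) = 3*(-7 + t)*(285 + 2*t))
(N(g(-14, -5)) - 155517)*(-81454 + 177455) = ((-5985 + 6*(-14)² + 813*(-14)) - 155517)*(-81454 + 177455) = ((-5985 + 6*196 - 11382) - 155517)*96001 = ((-5985 + 1176 - 11382) - 155517)*96001 = (-16191 - 155517)*96001 = -171708*96001 = -16484139708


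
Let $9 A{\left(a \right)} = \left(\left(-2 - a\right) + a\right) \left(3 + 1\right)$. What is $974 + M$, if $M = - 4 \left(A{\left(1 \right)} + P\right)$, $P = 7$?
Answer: $\frac{8546}{9} \approx 949.56$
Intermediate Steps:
$A{\left(a \right)} = - \frac{8}{9}$ ($A{\left(a \right)} = \frac{\left(\left(-2 - a\right) + a\right) \left(3 + 1\right)}{9} = \frac{\left(-2\right) 4}{9} = \frac{1}{9} \left(-8\right) = - \frac{8}{9}$)
$M = - \frac{220}{9}$ ($M = - 4 \left(- \frac{8}{9} + 7\right) = \left(-4\right) \frac{55}{9} = - \frac{220}{9} \approx -24.444$)
$974 + M = 974 - \frac{220}{9} = \frac{8546}{9}$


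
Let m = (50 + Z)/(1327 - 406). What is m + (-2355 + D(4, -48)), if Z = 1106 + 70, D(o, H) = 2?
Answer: -2165887/921 ≈ -2351.7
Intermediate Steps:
Z = 1176
m = 1226/921 (m = (50 + 1176)/(1327 - 406) = 1226/921 ≈ 1.3312)
m + (-2355 + D(4, -48)) = 1226/921 + (-2355 + 2) = 1226/921 - 2353 = -2165887/921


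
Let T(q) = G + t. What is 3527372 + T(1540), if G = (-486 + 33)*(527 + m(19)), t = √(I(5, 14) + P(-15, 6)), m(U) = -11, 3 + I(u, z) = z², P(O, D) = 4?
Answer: 3293624 + √197 ≈ 3.2936e+6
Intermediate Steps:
I(u, z) = -3 + z²
t = √197 (t = √((-3 + 14²) + 4) = √((-3 + 196) + 4) = √(193 + 4) = √197 ≈ 14.036)
G = -233748 (G = (-486 + 33)*(527 - 11) = -453*516 = -233748)
T(q) = -233748 + √197
3527372 + T(1540) = 3527372 + (-233748 + √197) = 3293624 + √197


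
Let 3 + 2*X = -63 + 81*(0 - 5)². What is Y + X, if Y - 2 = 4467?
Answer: 10897/2 ≈ 5448.5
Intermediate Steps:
Y = 4469 (Y = 2 + 4467 = 4469)
X = 1959/2 (X = -3/2 + (-63 + 81*(0 - 5)²)/2 = -3/2 + (-63 + 81*(-5)²)/2 = -3/2 + (-63 + 81*25)/2 = -3/2 + (-63 + 2025)/2 = -3/2 + (½)*1962 = -3/2 + 981 = 1959/2 ≈ 979.50)
Y + X = 4469 + 1959/2 = 10897/2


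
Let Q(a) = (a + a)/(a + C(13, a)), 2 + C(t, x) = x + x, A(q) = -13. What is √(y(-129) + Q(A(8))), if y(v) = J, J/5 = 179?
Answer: √1505561/41 ≈ 29.927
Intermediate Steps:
J = 895 (J = 5*179 = 895)
y(v) = 895
C(t, x) = -2 + 2*x (C(t, x) = -2 + (x + x) = -2 + 2*x)
Q(a) = 2*a/(-2 + 3*a) (Q(a) = (a + a)/(a + (-2 + 2*a)) = (2*a)/(-2 + 3*a) = 2*a/(-2 + 3*a))
√(y(-129) + Q(A(8))) = √(895 + 2*(-13)/(-2 + 3*(-13))) = √(895 + 2*(-13)/(-2 - 39)) = √(895 + 2*(-13)/(-41)) = √(895 + 2*(-13)*(-1/41)) = √(895 + 26/41) = √(36721/41) = √1505561/41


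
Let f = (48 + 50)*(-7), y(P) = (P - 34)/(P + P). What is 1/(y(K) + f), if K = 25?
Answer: -50/34309 ≈ -0.0014573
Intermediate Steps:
y(P) = (-34 + P)/(2*P) (y(P) = (-34 + P)/((2*P)) = (-34 + P)*(1/(2*P)) = (-34 + P)/(2*P))
f = -686 (f = 98*(-7) = -686)
1/(y(K) + f) = 1/((½)*(-34 + 25)/25 - 686) = 1/((½)*(1/25)*(-9) - 686) = 1/(-9/50 - 686) = 1/(-34309/50) = -50/34309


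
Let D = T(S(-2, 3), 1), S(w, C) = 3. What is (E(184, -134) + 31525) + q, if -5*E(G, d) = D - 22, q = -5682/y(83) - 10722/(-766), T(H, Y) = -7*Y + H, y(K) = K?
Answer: 5002911424/158945 ≈ 31476.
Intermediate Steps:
T(H, Y) = H - 7*Y
q = -1731243/31789 (q = -5682/83 - 10722/(-766) = -5682*1/83 - 10722*(-1/766) = -5682/83 + 5361/383 = -1731243/31789 ≈ -54.460)
D = -4 (D = 3 - 7*1 = 3 - 7 = -4)
E(G, d) = 26/5 (E(G, d) = -(-4 - 22)/5 = -⅕*(-26) = 26/5)
(E(184, -134) + 31525) + q = (26/5 + 31525) - 1731243/31789 = 157651/5 - 1731243/31789 = 5002911424/158945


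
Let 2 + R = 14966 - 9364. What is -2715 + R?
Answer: 2885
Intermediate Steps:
R = 5600 (R = -2 + (14966 - 9364) = -2 + 5602 = 5600)
-2715 + R = -2715 + 5600 = 2885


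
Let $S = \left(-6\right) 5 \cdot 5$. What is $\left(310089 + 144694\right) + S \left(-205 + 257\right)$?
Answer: $446983$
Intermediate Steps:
$S = -150$ ($S = \left(-30\right) 5 = -150$)
$\left(310089 + 144694\right) + S \left(-205 + 257\right) = \left(310089 + 144694\right) - 150 \left(-205 + 257\right) = 454783 - 7800 = 446983$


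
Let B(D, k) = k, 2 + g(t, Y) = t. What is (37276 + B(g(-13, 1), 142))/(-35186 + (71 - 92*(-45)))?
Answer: -37418/30975 ≈ -1.2080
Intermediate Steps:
g(t, Y) = -2 + t
(37276 + B(g(-13, 1), 142))/(-35186 + (71 - 92*(-45))) = (37276 + 142)/(-35186 + (71 - 92*(-45))) = 37418/(-35186 + (71 + 4140)) = 37418/(-35186 + 4211) = 37418/(-30975) = 37418*(-1/30975) = -37418/30975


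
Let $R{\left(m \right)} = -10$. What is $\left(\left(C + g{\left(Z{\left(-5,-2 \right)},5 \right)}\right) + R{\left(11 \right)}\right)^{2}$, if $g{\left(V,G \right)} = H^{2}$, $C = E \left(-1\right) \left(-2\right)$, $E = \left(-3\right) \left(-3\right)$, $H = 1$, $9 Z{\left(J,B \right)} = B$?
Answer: $81$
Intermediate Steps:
$Z{\left(J,B \right)} = \frac{B}{9}$
$E = 9$
$C = 18$ ($C = 9 \left(-1\right) \left(-2\right) = \left(-9\right) \left(-2\right) = 18$)
$g{\left(V,G \right)} = 1$ ($g{\left(V,G \right)} = 1^{2} = 1$)
$\left(\left(C + g{\left(Z{\left(-5,-2 \right)},5 \right)}\right) + R{\left(11 \right)}\right)^{2} = \left(\left(18 + 1\right) - 10\right)^{2} = \left(19 - 10\right)^{2} = 9^{2} = 81$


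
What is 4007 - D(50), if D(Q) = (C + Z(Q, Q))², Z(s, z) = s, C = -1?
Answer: 1606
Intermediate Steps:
D(Q) = (-1 + Q)²
4007 - D(50) = 4007 - (-1 + 50)² = 4007 - 1*49² = 4007 - 1*2401 = 4007 - 2401 = 1606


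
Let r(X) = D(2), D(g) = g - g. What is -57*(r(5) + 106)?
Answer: -6042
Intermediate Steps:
D(g) = 0
r(X) = 0
-57*(r(5) + 106) = -57*(0 + 106) = -57*106 = -6042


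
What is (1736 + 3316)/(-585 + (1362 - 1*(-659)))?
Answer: 1263/359 ≈ 3.5181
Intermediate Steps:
(1736 + 3316)/(-585 + (1362 - 1*(-659))) = 5052/(-585 + (1362 + 659)) = 5052/(-585 + 2021) = 5052/1436 = 5052*(1/1436) = 1263/359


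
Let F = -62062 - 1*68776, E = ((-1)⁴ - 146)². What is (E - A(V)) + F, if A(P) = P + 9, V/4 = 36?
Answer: -109966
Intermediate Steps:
V = 144 (V = 4*36 = 144)
A(P) = 9 + P
E = 21025 (E = (1 - 146)² = (-145)² = 21025)
F = -130838 (F = -62062 - 68776 = -130838)
(E - A(V)) + F = (21025 - (9 + 144)) - 130838 = (21025 - 1*153) - 130838 = (21025 - 153) - 130838 = 20872 - 130838 = -109966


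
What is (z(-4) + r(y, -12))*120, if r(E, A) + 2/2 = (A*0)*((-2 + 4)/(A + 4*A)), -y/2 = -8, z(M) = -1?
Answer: -240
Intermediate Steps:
y = 16 (y = -2*(-8) = 16)
r(E, A) = -1 (r(E, A) = -1 + (A*0)*((-2 + 4)/(A + 4*A)) = -1 + 0*(2/((5*A))) = -1 + 0*(2*(1/(5*A))) = -1 + 0*(2/(5*A)) = -1 + 0 = -1)
(z(-4) + r(y, -12))*120 = (-1 - 1)*120 = -2*120 = -240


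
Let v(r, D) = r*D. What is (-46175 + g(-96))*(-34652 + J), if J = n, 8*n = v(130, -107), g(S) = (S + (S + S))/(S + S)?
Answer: 13442306361/8 ≈ 1.6803e+9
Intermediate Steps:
g(S) = 3/2 (g(S) = (S + 2*S)/((2*S)) = (3*S)*(1/(2*S)) = 3/2)
v(r, D) = D*r
n = -6955/4 (n = (-107*130)/8 = (⅛)*(-13910) = -6955/4 ≈ -1738.8)
J = -6955/4 ≈ -1738.8
(-46175 + g(-96))*(-34652 + J) = (-46175 + 3/2)*(-34652 - 6955/4) = -92347/2*(-145563/4) = 13442306361/8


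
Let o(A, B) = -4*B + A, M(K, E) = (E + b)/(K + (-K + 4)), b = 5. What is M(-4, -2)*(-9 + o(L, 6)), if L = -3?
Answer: -27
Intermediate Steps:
M(K, E) = 5/4 + E/4 (M(K, E) = (E + 5)/(K + (-K + 4)) = (5 + E)/(K + (4 - K)) = (5 + E)/4 = (5 + E)*(¼) = 5/4 + E/4)
o(A, B) = A - 4*B
M(-4, -2)*(-9 + o(L, 6)) = (5/4 + (¼)*(-2))*(-9 + (-3 - 4*6)) = (5/4 - ½)*(-9 + (-3 - 24)) = 3*(-9 - 27)/4 = (¾)*(-36) = -27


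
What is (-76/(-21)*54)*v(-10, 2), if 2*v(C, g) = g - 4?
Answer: -1368/7 ≈ -195.43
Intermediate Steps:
v(C, g) = -2 + g/2 (v(C, g) = (g - 4)/2 = (-4 + g)/2 = -2 + g/2)
(-76/(-21)*54)*v(-10, 2) = (-76/(-21)*54)*(-2 + (½)*2) = (-76*(-1/21)*54)*(-2 + 1) = ((76/21)*54)*(-1) = (1368/7)*(-1) = -1368/7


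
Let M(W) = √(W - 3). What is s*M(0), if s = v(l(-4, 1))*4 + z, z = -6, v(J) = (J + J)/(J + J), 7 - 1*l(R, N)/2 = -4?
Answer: -2*I*√3 ≈ -3.4641*I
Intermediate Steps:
l(R, N) = 22 (l(R, N) = 14 - 2*(-4) = 14 + 8 = 22)
v(J) = 1 (v(J) = (2*J)/((2*J)) = (2*J)*(1/(2*J)) = 1)
M(W) = √(-3 + W)
s = -2 (s = 1*4 - 6 = 4 - 6 = -2)
s*M(0) = -2*√(-3 + 0) = -2*I*√3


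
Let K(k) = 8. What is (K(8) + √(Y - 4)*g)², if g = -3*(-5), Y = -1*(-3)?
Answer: -161 + 240*I ≈ -161.0 + 240.0*I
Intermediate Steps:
Y = 3
g = 15 (g = -1*(-15) = 15)
(K(8) + √(Y - 4)*g)² = (8 + √(3 - 4)*15)² = (8 + √(-1)*15)² = (8 + I*15)² = (8 + 15*I)²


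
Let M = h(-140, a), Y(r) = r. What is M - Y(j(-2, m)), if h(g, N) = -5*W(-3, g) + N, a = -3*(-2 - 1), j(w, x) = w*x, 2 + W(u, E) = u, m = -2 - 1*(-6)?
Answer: 42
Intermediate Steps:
m = 4 (m = -2 + 6 = 4)
W(u, E) = -2 + u
a = 9 (a = -3*(-3) = 9)
h(g, N) = 25 + N (h(g, N) = -5*(-2 - 3) + N = -5*(-5) + N = 25 + N)
M = 34 (M = 25 + 9 = 34)
M - Y(j(-2, m)) = 34 - (-2)*4 = 34 - 1*(-8) = 34 + 8 = 42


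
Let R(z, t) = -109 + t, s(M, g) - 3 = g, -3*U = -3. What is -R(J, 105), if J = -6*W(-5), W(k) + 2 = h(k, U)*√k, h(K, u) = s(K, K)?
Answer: 4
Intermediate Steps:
U = 1 (U = -⅓*(-3) = 1)
s(M, g) = 3 + g
h(K, u) = 3 + K
W(k) = -2 + √k*(3 + k) (W(k) = -2 + (3 + k)*√k = -2 + √k*(3 + k))
J = 12 + 12*I*√5 (J = -6*(-2 + √(-5)*(3 - 5)) = -6*(-2 + (I*√5)*(-2)) = -6*(-2 - 2*I*√5) = 12 + 12*I*√5 ≈ 12.0 + 26.833*I)
-R(J, 105) = -(-109 + 105) = -1*(-4) = 4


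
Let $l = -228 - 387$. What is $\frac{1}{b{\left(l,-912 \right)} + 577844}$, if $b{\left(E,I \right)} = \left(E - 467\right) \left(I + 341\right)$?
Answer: $\frac{1}{1195666} \approx 8.3635 \cdot 10^{-7}$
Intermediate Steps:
$l = -615$ ($l = -228 - 387 = -615$)
$b{\left(E,I \right)} = \left(-467 + E\right) \left(341 + I\right)$
$\frac{1}{b{\left(l,-912 \right)} + 577844} = \frac{1}{\left(-159247 - -425904 + 341 \left(-615\right) - -560880\right) + 577844} = \frac{1}{\left(-159247 + 425904 - 209715 + 560880\right) + 577844} = \frac{1}{617822 + 577844} = \frac{1}{1195666}$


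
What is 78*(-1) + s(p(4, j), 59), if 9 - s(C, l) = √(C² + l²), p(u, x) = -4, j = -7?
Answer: -69 - √3497 ≈ -128.14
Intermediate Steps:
s(C, l) = 9 - √(C² + l²)
78*(-1) + s(p(4, j), 59) = 78*(-1) + (9 - √((-4)² + 59²)) = -78 + (9 - √(16 + 3481)) = -78 + (9 - √3497) = -69 - √3497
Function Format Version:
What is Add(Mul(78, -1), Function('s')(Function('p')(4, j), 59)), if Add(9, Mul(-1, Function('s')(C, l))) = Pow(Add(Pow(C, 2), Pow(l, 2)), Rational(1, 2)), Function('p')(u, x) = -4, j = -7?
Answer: Add(-69, Mul(-1, Pow(3497, Rational(1, 2)))) ≈ -128.14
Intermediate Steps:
Function('s')(C, l) = Add(9, Mul(-1, Pow(Add(Pow(C, 2), Pow(l, 2)), Rational(1, 2))))
Add(Mul(78, -1), Function('s')(Function('p')(4, j), 59)) = Add(Mul(78, -1), Add(9, Mul(-1, Pow(Add(Pow(-4, 2), Pow(59, 2)), Rational(1, 2))))) = Add(-78, Add(9, Mul(-1, Pow(Add(16, 3481), Rational(1, 2))))) = Add(-78, Add(9, Mul(-1, Pow(3497, Rational(1, 2))))) = Add(-69, Mul(-1, Pow(3497, Rational(1, 2))))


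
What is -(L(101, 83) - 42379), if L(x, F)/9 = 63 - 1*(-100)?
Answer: 40912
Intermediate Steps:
L(x, F) = 1467 (L(x, F) = 9*(63 - 1*(-100)) = 9*(63 + 100) = 9*163 = 1467)
-(L(101, 83) - 42379) = -(1467 - 42379) = -1*(-40912) = 40912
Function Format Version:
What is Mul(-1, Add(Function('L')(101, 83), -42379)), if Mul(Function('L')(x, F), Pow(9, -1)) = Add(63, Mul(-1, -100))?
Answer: 40912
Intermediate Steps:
Function('L')(x, F) = 1467 (Function('L')(x, F) = Mul(9, Add(63, Mul(-1, -100))) = Mul(9, Add(63, 100)) = Mul(9, 163) = 1467)
Mul(-1, Add(Function('L')(101, 83), -42379)) = Mul(-1, Add(1467, -42379)) = Mul(-1, -40912) = 40912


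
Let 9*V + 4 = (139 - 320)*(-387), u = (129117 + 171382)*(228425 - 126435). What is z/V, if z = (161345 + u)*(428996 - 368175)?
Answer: 16776407825329095/70043 ≈ 2.3952e+11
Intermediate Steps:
u = 30647893010 (u = 300499*101990 = 30647893010)
z = 1864045313925455 (z = (161345 + 30647893010)*(428996 - 368175) = 30648054355*60821 = 1864045313925455)
V = 70043/9 (V = -4/9 + ((139 - 320)*(-387))/9 = -4/9 + (-181*(-387))/9 = -4/9 + (1/9)*70047 = -4/9 + 7783 = 70043/9 ≈ 7782.6)
z/V = 1864045313925455/(70043/9) = 1864045313925455*(9/70043) = 16776407825329095/70043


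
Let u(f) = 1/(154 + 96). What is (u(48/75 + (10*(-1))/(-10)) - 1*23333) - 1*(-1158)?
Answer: -5543749/250 ≈ -22175.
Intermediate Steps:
u(f) = 1/250
(u(48/75 + (10*(-1))/(-10)) - 1*23333) - 1*(-1158) = (1/250 - 1*23333) - 1*(-1158) = (1/250 - 23333) + 1158 = -5833249/250 + 1158 = -5543749/250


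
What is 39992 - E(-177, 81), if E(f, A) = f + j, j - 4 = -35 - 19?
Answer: 40219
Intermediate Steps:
j = -50 (j = 4 + (-35 - 19) = 4 - 54 = -50)
E(f, A) = -50 + f (E(f, A) = f - 50 = -50 + f)
39992 - E(-177, 81) = 39992 - (-50 - 177) = 39992 - 1*(-227) = 39992 + 227 = 40219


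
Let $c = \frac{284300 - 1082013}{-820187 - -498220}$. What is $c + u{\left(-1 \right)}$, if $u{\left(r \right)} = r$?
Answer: $\frac{475746}{321967} \approx 1.4776$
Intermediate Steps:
$c = \frac{797713}{321967}$ ($c = - \frac{797713}{-820187 + 498220} = - \frac{797713}{-321967} = \left(-797713\right) \left(- \frac{1}{321967}\right) = \frac{797713}{321967} \approx 2.4776$)
$c + u{\left(-1 \right)} = \frac{797713}{321967} - 1 = \frac{475746}{321967}$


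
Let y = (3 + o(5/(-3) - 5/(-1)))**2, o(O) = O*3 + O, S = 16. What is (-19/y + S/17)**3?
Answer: 44772910377229/68002244018513 ≈ 0.65840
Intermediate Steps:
o(O) = 4*O (o(O) = 3*O + O = 4*O)
y = 2401/9 (y = (3 + 4*(5/(-3) - 5/(-1)))**2 = (3 + 4*(5*(-1/3) - 5*(-1)))**2 = (3 + 4*(-5/3 + 5))**2 = (3 + 4*(10/3))**2 = (3 + 40/3)**2 = (49/3)**2 = 2401/9 ≈ 266.78)
(-19/y + S/17)**3 = (-19/2401/9 + 16/17)**3 = (-19*9/2401 + 16*(1/17))**3 = (-171/2401 + 16/17)**3 = (35509/40817)**3 = 44772910377229/68002244018513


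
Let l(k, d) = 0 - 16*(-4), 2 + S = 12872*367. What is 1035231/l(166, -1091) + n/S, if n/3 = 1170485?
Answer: 815113125367/50389568 ≈ 16176.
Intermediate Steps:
n = 3511455 (n = 3*1170485 = 3511455)
S = 4724022 (S = -2 + 12872*367 = -2 + 4724024 = 4724022)
l(k, d) = 64 (l(k, d) = 0 + 64 = 64)
1035231/l(166, -1091) + n/S = 1035231/64 + 3511455/4724022 = 1035231*(1/64) + 3511455*(1/4724022) = 1035231/64 + 1170485/1574674 = 815113125367/50389568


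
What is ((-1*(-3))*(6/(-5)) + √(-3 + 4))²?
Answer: 169/25 ≈ 6.7600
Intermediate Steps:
((-1*(-3))*(6/(-5)) + √(-3 + 4))² = (3*(6*(-⅕)) + √1)² = (3*(-6/5) + 1)² = (-18/5 + 1)² = (-13/5)² = 169/25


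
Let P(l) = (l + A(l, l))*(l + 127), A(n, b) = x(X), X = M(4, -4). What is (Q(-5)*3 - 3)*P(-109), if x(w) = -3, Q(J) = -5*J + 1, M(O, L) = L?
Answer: -151200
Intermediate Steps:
X = -4
Q(J) = 1 - 5*J
A(n, b) = -3
P(l) = (-3 + l)*(127 + l) (P(l) = (l - 3)*(l + 127) = (-3 + l)*(127 + l))
(Q(-5)*3 - 3)*P(-109) = ((1 - 5*(-5))*3 - 3)*(-381 + (-109)² + 124*(-109)) = ((1 + 25)*3 - 3)*(-381 + 11881 - 13516) = (26*3 - 3)*(-2016) = (78 - 3)*(-2016) = 75*(-2016) = -151200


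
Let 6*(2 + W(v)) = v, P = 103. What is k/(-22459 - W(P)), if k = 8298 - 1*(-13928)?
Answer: -133356/134845 ≈ -0.98896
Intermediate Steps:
W(v) = -2 + v/6
k = 22226 (k = 8298 + 13928 = 22226)
k/(-22459 - W(P)) = 22226/(-22459 - (-2 + (⅙)*103)) = 22226/(-22459 - (-2 + 103/6)) = 22226/(-22459 - 1*91/6) = 22226/(-22459 - 91/6) = 22226/(-134845/6) = 22226*(-6/134845) = -133356/134845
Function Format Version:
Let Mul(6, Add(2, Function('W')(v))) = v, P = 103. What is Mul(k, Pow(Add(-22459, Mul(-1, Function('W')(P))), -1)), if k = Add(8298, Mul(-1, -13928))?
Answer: Rational(-133356, 134845) ≈ -0.98896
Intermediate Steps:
Function('W')(v) = Add(-2, Mul(Rational(1, 6), v))
k = 22226 (k = Add(8298, 13928) = 22226)
Mul(k, Pow(Add(-22459, Mul(-1, Function('W')(P))), -1)) = Mul(22226, Pow(Add(-22459, Mul(-1, Add(-2, Mul(Rational(1, 6), 103)))), -1)) = Mul(22226, Pow(Add(-22459, Mul(-1, Add(-2, Rational(103, 6)))), -1)) = Mul(22226, Pow(Add(-22459, Mul(-1, Rational(91, 6))), -1)) = Mul(22226, Pow(Add(-22459, Rational(-91, 6)), -1)) = Mul(22226, Pow(Rational(-134845, 6), -1)) = Mul(22226, Rational(-6, 134845)) = Rational(-133356, 134845)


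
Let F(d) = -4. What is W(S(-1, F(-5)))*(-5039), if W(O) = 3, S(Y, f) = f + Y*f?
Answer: -15117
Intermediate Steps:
W(S(-1, F(-5)))*(-5039) = 3*(-5039) = -15117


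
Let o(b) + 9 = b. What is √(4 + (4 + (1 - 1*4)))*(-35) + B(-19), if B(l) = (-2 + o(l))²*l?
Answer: -17100 - 35*√5 ≈ -17178.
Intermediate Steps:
o(b) = -9 + b
B(l) = l*(-11 + l)² (B(l) = (-2 + (-9 + l))²*l = (-11 + l)²*l = l*(-11 + l)²)
√(4 + (4 + (1 - 1*4)))*(-35) + B(-19) = √(4 + (4 + (1 - 1*4)))*(-35) - 19*(-11 - 19)² = √(4 + (4 + (1 - 4)))*(-35) - 19*(-30)² = √(4 + (4 - 3))*(-35) - 19*900 = √(4 + 1)*(-35) - 17100 = √5*(-35) - 17100 = -35*√5 - 17100 = -17100 - 35*√5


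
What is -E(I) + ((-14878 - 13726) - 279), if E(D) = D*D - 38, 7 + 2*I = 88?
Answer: -121941/4 ≈ -30485.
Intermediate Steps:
I = 81/2 (I = -7/2 + (½)*88 = -7/2 + 44 = 81/2 ≈ 40.500)
E(D) = -38 + D² (E(D) = D² - 38 = -38 + D²)
-E(I) + ((-14878 - 13726) - 279) = -(-38 + (81/2)²) + ((-14878 - 13726) - 279) = -(-38 + 6561/4) + (-28604 - 279) = -1*6409/4 - 28883 = -6409/4 - 28883 = -121941/4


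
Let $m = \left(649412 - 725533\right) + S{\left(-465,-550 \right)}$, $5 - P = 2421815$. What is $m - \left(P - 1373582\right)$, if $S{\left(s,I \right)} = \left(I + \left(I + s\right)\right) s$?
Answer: $4446996$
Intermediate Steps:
$P = -2421810$ ($P = 5 - 2421815 = -2421810$)
$S{\left(s,I \right)} = s \left(s + 2 I\right)$ ($S{\left(s,I \right)} = \left(s + 2 I\right) s = s \left(s + 2 I\right)$)
$m = 651604$ ($m = \left(649412 - 725533\right) - 465 \left(-465 + 2 \left(-550\right)\right) = -76121 - 465 \left(-465 - 1100\right) = -76121 - -727725 = -76121 + 727725 = 651604$)
$m - \left(P - 1373582\right) = 651604 - \left(-2421810 - 1373582\right) = 651604 - -3795392 = 651604 + 3795392 = 4446996$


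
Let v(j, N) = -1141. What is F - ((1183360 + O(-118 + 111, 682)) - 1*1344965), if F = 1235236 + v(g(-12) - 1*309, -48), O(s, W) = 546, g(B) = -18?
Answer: 1395154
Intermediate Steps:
F = 1234095 (F = 1235236 - 1141 = 1234095)
F - ((1183360 + O(-118 + 111, 682)) - 1*1344965) = 1234095 - ((1183360 + 546) - 1*1344965) = 1234095 - (1183906 - 1344965) = 1234095 - 1*(-161059) = 1234095 + 161059 = 1395154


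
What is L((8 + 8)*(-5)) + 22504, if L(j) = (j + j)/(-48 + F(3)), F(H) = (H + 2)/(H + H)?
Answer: 6369592/283 ≈ 22507.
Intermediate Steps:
F(H) = (2 + H)/(2*H) (F(H) = (2 + H)/((2*H)) = (2 + H)*(1/(2*H)) = (2 + H)/(2*H))
L(j) = -12*j/283 (L(j) = (j + j)/(-48 + (½)*(2 + 3)/3) = (2*j)/(-48 + (½)*(⅓)*5) = (2*j)/(-48 + ⅚) = (2*j)/(-283/6) = (2*j)*(-6/283) = -12*j/283)
L((8 + 8)*(-5)) + 22504 = -12*(8 + 8)*(-5)/283 + 22504 = -192*(-5)/283 + 22504 = -12/283*(-80) + 22504 = 960/283 + 22504 = 6369592/283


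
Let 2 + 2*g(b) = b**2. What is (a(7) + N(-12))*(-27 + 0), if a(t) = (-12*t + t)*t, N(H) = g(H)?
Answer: 12636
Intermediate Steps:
g(b) = -1 + b**2/2
N(H) = -1 + H**2/2
a(t) = -11*t**2 (a(t) = (-11*t)*t = -11*t**2)
(a(7) + N(-12))*(-27 + 0) = (-11*7**2 + (-1 + (1/2)*(-12)**2))*(-27 + 0) = (-11*49 + (-1 + (1/2)*144))*(-27) = (-539 + (-1 + 72))*(-27) = (-539 + 71)*(-27) = -468*(-27) = 12636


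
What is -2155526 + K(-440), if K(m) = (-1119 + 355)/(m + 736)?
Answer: -159509115/74 ≈ -2.1555e+6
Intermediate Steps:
K(m) = -764/(736 + m)
-2155526 + K(-440) = -2155526 - 764/(736 - 440) = -2155526 - 764/296 = -2155526 - 764*1/296 = -2155526 - 191/74 = -159509115/74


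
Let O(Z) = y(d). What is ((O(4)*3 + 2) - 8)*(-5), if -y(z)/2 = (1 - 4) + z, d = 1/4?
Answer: -105/2 ≈ -52.500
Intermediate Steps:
d = ¼ ≈ 0.25000
y(z) = 6 - 2*z (y(z) = -2*((1 - 4) + z) = -2*(-3 + z) = 6 - 2*z)
O(Z) = 11/2 (O(Z) = 6 - 2*¼ = 6 - ½ = 11/2)
((O(4)*3 + 2) - 8)*(-5) = (((11/2)*3 + 2) - 8)*(-5) = ((33/2 + 2) - 8)*(-5) = (37/2 - 8)*(-5) = (21/2)*(-5) = -105/2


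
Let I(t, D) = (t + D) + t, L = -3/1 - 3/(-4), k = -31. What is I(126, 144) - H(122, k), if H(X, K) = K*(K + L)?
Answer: -2539/4 ≈ -634.75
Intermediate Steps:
L = -9/4 (L = -3*1 - 3*(-1/4) = -3 + 3/4 = -9/4 ≈ -2.2500)
I(t, D) = D + 2*t (I(t, D) = (D + t) + t = D + 2*t)
H(X, K) = K*(-9/4 + K) (H(X, K) = K*(K - 9/4) = K*(-9/4 + K))
I(126, 144) - H(122, k) = (144 + 2*126) - (-31)*(-9 + 4*(-31))/4 = (144 + 252) - (-31)*(-9 - 124)/4 = 396 - (-31)*(-133)/4 = 396 - 1*4123/4 = 396 - 4123/4 = -2539/4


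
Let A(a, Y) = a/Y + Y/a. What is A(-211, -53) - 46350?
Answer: -518284720/11183 ≈ -46346.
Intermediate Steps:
A(a, Y) = Y/a + a/Y
A(-211, -53) - 46350 = (-53/(-211) - 211/(-53)) - 46350 = (-53*(-1/211) - 211*(-1/53)) - 46350 = (53/211 + 211/53) - 46350 = 47330/11183 - 46350 = -518284720/11183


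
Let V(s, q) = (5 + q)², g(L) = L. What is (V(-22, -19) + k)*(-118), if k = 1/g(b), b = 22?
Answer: -254467/11 ≈ -23133.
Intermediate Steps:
k = 1/22 ≈ 0.045455
(V(-22, -19) + k)*(-118) = ((5 - 19)² + 1/22)*(-118) = ((-14)² + 1/22)*(-118) = (196 + 1/22)*(-118) = (4313/22)*(-118) = -254467/11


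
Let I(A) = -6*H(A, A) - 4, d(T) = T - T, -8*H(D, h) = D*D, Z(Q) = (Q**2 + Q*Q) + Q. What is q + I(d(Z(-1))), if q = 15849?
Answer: 15845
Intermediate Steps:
Z(Q) = Q + 2*Q**2 (Z(Q) = (Q**2 + Q**2) + Q = 2*Q**2 + Q = Q + 2*Q**2)
H(D, h) = -D**2/8 (H(D, h) = -D*D/8 = -D**2/8)
d(T) = 0
I(A) = -4 + 3*A**2/4 (I(A) = -(-3)*A**2/4 - 4 = 3*A**2/4 - 4 = -4 + 3*A**2/4)
q + I(d(Z(-1))) = 15849 + (-4 + (3/4)*0**2) = 15849 + (-4 + (3/4)*0) = 15849 + (-4 + 0) = 15849 - 4 = 15845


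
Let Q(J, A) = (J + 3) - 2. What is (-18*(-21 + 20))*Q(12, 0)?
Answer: 234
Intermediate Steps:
Q(J, A) = 1 + J (Q(J, A) = (3 + J) - 2 = 1 + J)
(-18*(-21 + 20))*Q(12, 0) = (-18*(-21 + 20))*(1 + 12) = -18*(-1)*13 = 18*13 = 234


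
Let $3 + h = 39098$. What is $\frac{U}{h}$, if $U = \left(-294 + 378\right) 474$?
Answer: $\frac{5688}{5585} \approx 1.0184$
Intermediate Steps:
$h = 39095$ ($h = -3 + 39098 = 39095$)
$U = 39816$ ($U = 84 \cdot 474 = 39816$)
$\frac{U}{h} = \frac{39816}{39095} = 39816 \cdot \frac{1}{39095} = \frac{5688}{5585}$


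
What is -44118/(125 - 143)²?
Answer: -817/6 ≈ -136.17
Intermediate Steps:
-44118/(125 - 143)² = -44118/((-18)²) = -44118/324 = -44118*1/324 = -817/6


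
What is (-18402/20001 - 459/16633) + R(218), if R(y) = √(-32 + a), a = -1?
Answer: -105086975/110892211 + I*√33 ≈ -0.94765 + 5.7446*I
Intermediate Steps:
R(y) = I*√33 (R(y) = √(-32 - 1) = √(-33) = I*√33)
(-18402/20001 - 459/16633) + R(218) = (-18402/20001 - 459/16633) + I*√33 = (-18402*1/20001 - 459*1/16633) + I*√33 = (-6134/6667 - 459/16633) + I*√33 = -105086975/110892211 + I*√33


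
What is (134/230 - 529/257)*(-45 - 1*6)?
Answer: 2224416/29555 ≈ 75.264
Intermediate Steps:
(134/230 - 529/257)*(-45 - 1*6) = (134*(1/230) - 529*1/257)*(-45 - 6) = (67/115 - 529/257)*(-51) = -43616/29555*(-51) = 2224416/29555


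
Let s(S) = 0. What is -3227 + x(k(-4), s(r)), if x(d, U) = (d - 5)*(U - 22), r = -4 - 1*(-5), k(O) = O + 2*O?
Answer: -2853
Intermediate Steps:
k(O) = 3*O
r = 1 (r = -4 + 5 = 1)
x(d, U) = (-22 + U)*(-5 + d) (x(d, U) = (-5 + d)*(-22 + U) = (-22 + U)*(-5 + d))
-3227 + x(k(-4), s(r)) = -3227 + (110 - 66*(-4) - 5*0 + 0*(3*(-4))) = -3227 + (110 - 22*(-12) + 0 + 0*(-12)) = -3227 + (110 + 264 + 0 + 0) = -3227 + 374 = -2853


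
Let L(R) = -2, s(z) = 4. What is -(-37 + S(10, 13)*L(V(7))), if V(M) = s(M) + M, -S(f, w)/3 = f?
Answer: -23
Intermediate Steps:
S(f, w) = -3*f
V(M) = 4 + M
-(-37 + S(10, 13)*L(V(7))) = -(-37 - 3*10*(-2)) = -(-37 - 30*(-2)) = -(-37 + 60) = -1*23 = -23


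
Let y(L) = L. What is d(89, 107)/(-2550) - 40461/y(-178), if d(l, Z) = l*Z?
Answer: 25370114/113475 ≈ 223.57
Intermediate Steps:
d(l, Z) = Z*l
d(89, 107)/(-2550) - 40461/y(-178) = (107*89)/(-2550) - 40461/(-178) = 9523*(-1/2550) - 40461*(-1/178) = -9523/2550 + 40461/178 = 25370114/113475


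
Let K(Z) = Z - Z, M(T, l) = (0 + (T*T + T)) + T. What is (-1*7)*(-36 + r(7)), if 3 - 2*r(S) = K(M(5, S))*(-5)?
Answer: 483/2 ≈ 241.50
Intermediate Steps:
M(T, l) = T² + 2*T (M(T, l) = (0 + (T² + T)) + T = (0 + (T + T²)) + T = (T + T²) + T = T² + 2*T)
K(Z) = 0
r(S) = 3/2 (r(S) = 3/2 - 0*(-5) = 3/2 - ½*0 = 3/2 + 0 = 3/2)
(-1*7)*(-36 + r(7)) = (-1*7)*(-36 + 3/2) = -7*(-69/2) = 483/2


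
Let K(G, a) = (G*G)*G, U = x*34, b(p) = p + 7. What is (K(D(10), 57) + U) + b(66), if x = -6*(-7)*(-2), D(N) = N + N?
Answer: 5217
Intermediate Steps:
D(N) = 2*N
b(p) = 7 + p
x = -84 (x = 42*(-2) = -84)
U = -2856 (U = -84*34 = -2856)
K(G, a) = G³ (K(G, a) = G²*G = G³)
(K(D(10), 57) + U) + b(66) = ((2*10)³ - 2856) + (7 + 66) = (20³ - 2856) + 73 = (8000 - 2856) + 73 = 5144 + 73 = 5217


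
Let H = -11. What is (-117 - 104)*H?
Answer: 2431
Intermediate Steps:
(-117 - 104)*H = (-117 - 104)*(-11) = -221*(-11) = 2431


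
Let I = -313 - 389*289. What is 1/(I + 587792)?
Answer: 1/475058 ≈ 2.1050e-6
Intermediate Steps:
I = -112734 (I = -313 - 112421 = -112734)
1/(I + 587792) = 1/(-112734 + 587792) = 1/475058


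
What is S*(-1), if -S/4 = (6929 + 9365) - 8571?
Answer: 30892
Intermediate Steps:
S = -30892 (S = -4*((6929 + 9365) - 8571) = -4*(16294 - 8571) = -4*7723 = -30892)
S*(-1) = -30892*(-1) = 30892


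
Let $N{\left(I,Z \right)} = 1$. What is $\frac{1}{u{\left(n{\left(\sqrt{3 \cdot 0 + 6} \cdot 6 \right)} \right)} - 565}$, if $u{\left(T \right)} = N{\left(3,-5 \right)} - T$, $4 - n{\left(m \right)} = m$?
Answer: $- \frac{71}{40301} - \frac{3 \sqrt{6}}{161204} \approx -0.0018073$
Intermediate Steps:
$n{\left(m \right)} = 4 - m$
$u{\left(T \right)} = 1 - T$
$\frac{1}{u{\left(n{\left(\sqrt{3 \cdot 0 + 6} \cdot 6 \right)} \right)} - 565} = \frac{1}{\left(1 - \left(4 - \sqrt{3 \cdot 0 + 6} \cdot 6\right)\right) - 565} = \frac{1}{\left(1 - \left(4 - \sqrt{0 + 6} \cdot 6\right)\right) - 565} = \frac{1}{\left(1 - \left(4 - \sqrt{6} \cdot 6\right)\right) - 565} = \frac{1}{\left(1 - \left(4 - 6 \sqrt{6}\right)\right) - 565} = \frac{1}{\left(-3 + 6 \sqrt{6}\right) - 565} = \frac{1}{-568 + 6 \sqrt{6}}$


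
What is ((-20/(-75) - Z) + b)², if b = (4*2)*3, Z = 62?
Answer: 320356/225 ≈ 1423.8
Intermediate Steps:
b = 24 (b = 8*3 = 24)
((-20/(-75) - Z) + b)² = ((-20/(-75) - 1*62) + 24)² = ((-20*(-1/75) - 62) + 24)² = ((4/15 - 62) + 24)² = (-926/15 + 24)² = (-566/15)² = 320356/225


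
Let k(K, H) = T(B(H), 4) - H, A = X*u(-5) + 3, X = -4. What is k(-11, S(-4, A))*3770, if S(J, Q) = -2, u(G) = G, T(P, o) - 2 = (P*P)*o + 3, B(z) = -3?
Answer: 162110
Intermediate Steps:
T(P, o) = 5 + o*P² (T(P, o) = 2 + ((P*P)*o + 3) = 2 + (P²*o + 3) = 2 + (o*P² + 3) = 2 + (3 + o*P²) = 5 + o*P²)
A = 23 (A = -4*(-5) + 3 = 20 + 3 = 23)
k(K, H) = 41 - H (k(K, H) = (5 + 4*(-3)²) - H = (5 + 4*9) - H = (5 + 36) - H = 41 - H)
k(-11, S(-4, A))*3770 = (41 - 1*(-2))*3770 = (41 + 2)*3770 = 43*3770 = 162110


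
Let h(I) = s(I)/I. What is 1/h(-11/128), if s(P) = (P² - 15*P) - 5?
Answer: 1408/60679 ≈ 0.023204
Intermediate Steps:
s(P) = -5 + P² - 15*P
h(I) = (-5 + I² - 15*I)/I
1/h(-11/128) = 1/(-15 - 11/128 - 5/((-11/128))) = 1/(-15 - 11*1/128 - 5/((-11*1/128))) = 1/(-15 - 11/128 - 5/(-11/128)) = 1/(-15 - 11/128 - 5*(-128/11)) = 1/(-15 - 11/128 + 640/11) = 1/(60679/1408) = 1408/60679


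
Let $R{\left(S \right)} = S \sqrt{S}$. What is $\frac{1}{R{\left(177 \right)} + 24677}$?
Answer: $\frac{24677}{603409096} - \frac{177 \sqrt{177}}{603409096} \approx 3.6993 \cdot 10^{-5}$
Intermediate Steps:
$R{\left(S \right)} = S^{\frac{3}{2}}$
$\frac{1}{R{\left(177 \right)} + 24677} = \frac{1}{177^{\frac{3}{2}} + 24677} = \frac{1}{177 \sqrt{177} + 24677} = \frac{1}{24677 + 177 \sqrt{177}}$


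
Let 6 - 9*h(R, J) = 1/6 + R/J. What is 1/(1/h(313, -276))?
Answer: 641/828 ≈ 0.77415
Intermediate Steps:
h(R, J) = 35/54 - R/(9*J) (h(R, J) = ⅔ - (1/6 + R/J)/9 = ⅔ - (1*(⅙) + R/J)/9 = ⅔ - (⅙ + R/J)/9 = ⅔ + (-1/54 - R/(9*J)) = 35/54 - R/(9*J))
1/(1/h(313, -276)) = 1/(1/(35/54 - ⅑*313/(-276))) = 1/(1/(35/54 - ⅑*313*(-1/276))) = 1/(1/(35/54 + 313/2484)) = 1/(1/(641/828)) = 1/(828/641) = 641/828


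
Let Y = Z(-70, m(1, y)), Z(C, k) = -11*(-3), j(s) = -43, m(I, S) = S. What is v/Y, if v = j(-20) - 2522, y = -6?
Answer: -855/11 ≈ -77.727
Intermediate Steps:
v = -2565 (v = -43 - 2522 = -2565)
Z(C, k) = 33
Y = 33
v/Y = -2565/33 = -2565*1/33 = -855/11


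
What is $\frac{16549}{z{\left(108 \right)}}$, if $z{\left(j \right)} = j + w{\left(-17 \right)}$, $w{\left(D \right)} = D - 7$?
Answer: $\frac{16549}{84} \approx 197.01$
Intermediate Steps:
$w{\left(D \right)} = -7 + D$
$z{\left(j \right)} = -24 + j$ ($z{\left(j \right)} = j - 24 = -24 + j$)
$\frac{16549}{z{\left(108 \right)}} = \frac{16549}{-24 + 108} = \frac{16549}{84}$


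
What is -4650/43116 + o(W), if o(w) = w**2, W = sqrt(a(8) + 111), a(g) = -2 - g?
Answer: 725011/7186 ≈ 100.89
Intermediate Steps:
W = sqrt(101) (W = sqrt((-2 - 1*8) + 111) = sqrt((-2 - 8) + 111) = sqrt(-10 + 111) = sqrt(101) ≈ 10.050)
-4650/43116 + o(W) = -4650/43116 + (sqrt(101))**2 = -4650*1/43116 + 101 = -775/7186 + 101 = 725011/7186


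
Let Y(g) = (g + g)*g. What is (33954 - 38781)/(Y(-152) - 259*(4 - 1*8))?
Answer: -1609/15748 ≈ -0.10217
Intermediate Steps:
Y(g) = 2*g² (Y(g) = (2*g)*g = 2*g²)
(33954 - 38781)/(Y(-152) - 259*(4 - 1*8)) = (33954 - 38781)/(2*(-152)² - 259*(4 - 1*8)) = -4827/(2*23104 - 259*(4 - 8)) = -4827/(46208 - 259*(-4)) = -4827/(46208 + 1036) = -4827/47244 = -4827*1/47244 = -1609/15748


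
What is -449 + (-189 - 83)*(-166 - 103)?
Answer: 72719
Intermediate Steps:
-449 + (-189 - 83)*(-166 - 103) = -449 - 272*(-269) = -449 + 73168 = 72719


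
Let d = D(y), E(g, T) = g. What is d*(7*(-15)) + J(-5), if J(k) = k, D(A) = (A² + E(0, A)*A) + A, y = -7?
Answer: -4415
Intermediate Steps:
D(A) = A + A² (D(A) = (A² + 0*A) + A = (A² + 0) + A = A² + A = A + A²)
d = 42 (d = -7*(1 - 7) = -7*(-6) = 42)
d*(7*(-15)) + J(-5) = 42*(7*(-15)) - 5 = 42*(-105) - 5 = -4410 - 5 = -4415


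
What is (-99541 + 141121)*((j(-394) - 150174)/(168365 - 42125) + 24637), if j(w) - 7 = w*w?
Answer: 2155354704657/2104 ≈ 1.0244e+9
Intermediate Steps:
j(w) = 7 + w² (j(w) = 7 + w*w = 7 + w²)
(-99541 + 141121)*((j(-394) - 150174)/(168365 - 42125) + 24637) = (-99541 + 141121)*(((7 + (-394)²) - 150174)/(168365 - 42125) + 24637) = 41580*(((7 + 155236) - 150174)/126240 + 24637) = 41580*((155243 - 150174)*(1/126240) + 24637) = 41580*(5069*(1/126240) + 24637) = 41580*(5069/126240 + 24637) = 41580*(3110179949/126240) = 2155354704657/2104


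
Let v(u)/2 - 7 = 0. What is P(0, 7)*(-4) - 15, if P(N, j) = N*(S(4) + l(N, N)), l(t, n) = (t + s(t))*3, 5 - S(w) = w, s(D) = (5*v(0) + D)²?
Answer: -15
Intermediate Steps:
v(u) = 14 (v(u) = 14 + 2*0 = 14 + 0 = 14)
s(D) = (70 + D)² (s(D) = (5*14 + D)² = (70 + D)²)
S(w) = 5 - w
l(t, n) = 3*t + 3*(70 + t)² (l(t, n) = (t + (70 + t)²)*3 = 3*t + 3*(70 + t)²)
P(N, j) = N*(1 + 3*N + 3*(70 + N)²) (P(N, j) = N*((5 - 1*4) + (3*N + 3*(70 + N)²)) = N*((5 - 4) + (3*N + 3*(70 + N)²)) = N*(1 + (3*N + 3*(70 + N)²)) = N*(1 + 3*N + 3*(70 + N)²))
P(0, 7)*(-4) - 15 = (0*(14701 + 3*0² + 423*0))*(-4) - 15 = (0*(14701 + 3*0 + 0))*(-4) - 15 = (0*(14701 + 0 + 0))*(-4) - 15 = (0*14701)*(-4) - 15 = 0*(-4) - 15 = 0 - 15 = -15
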